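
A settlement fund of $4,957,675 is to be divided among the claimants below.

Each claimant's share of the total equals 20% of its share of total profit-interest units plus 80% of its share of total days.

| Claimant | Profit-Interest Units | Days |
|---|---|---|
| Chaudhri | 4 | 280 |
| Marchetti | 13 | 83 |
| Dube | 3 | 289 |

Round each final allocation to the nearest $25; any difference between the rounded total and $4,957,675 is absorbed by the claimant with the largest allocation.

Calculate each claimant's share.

Profit-interest units total 20; days total 652.
Composite weights (20% profit-interest units + 80% days): Chaudhri 0.3836; Marchetti 0.2318; Dube 0.3846.
Proportional shares: Chaudhri 1,901,557.31; Marchetti 1,149,389.81; Dube 1,906,727.89.
At nearest $25: Chaudhri $1,901,550; Marchetti $1,149,400; Dube $1,906,725. Sum = $4,957,675.
Rounded total matches; no reconciliation needed.

Chaudhri: $1,901,550 · Marchetti: $1,149,400 · Dube: $1,906,725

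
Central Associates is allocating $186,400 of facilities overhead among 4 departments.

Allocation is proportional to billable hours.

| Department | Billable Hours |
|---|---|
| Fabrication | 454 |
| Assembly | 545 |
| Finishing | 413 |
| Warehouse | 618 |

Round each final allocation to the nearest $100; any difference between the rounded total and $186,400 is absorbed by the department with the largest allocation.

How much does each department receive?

Fabrication: $41,700 · Assembly: $50,000 · Finishing: $37,900 · Warehouse: $56,800

Sum of billable hours: 2,030.
Raw shares: Fabrication 454/2,030 × $186,400 = 41,687.49; Assembly 545/2,030 × $186,400 = 50,043.35; Finishing 413/2,030 × $186,400 = 37,922.76; Warehouse 618/2,030 × $186,400 = 56,746.40.
After rounding ($100): Fabrication $41,700; Assembly $50,000; Finishing $37,900; Warehouse $56,700. Sum = $186,300.
Difference $186,400 − $186,300 = +$100 applied to largest allocation (Warehouse): Warehouse becomes $56,800.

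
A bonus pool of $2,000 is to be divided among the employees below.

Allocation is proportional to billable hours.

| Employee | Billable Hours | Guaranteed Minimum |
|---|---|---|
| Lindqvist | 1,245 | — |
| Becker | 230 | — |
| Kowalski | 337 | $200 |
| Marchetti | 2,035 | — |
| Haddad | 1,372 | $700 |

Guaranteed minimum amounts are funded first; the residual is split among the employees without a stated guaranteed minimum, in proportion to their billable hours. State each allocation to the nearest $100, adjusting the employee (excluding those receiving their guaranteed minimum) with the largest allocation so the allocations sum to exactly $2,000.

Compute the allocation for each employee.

Lindqvist: $400; Becker: $100; Kowalski: $200; Marchetti: $600; Haddad: $700

Minimums first: Kowalski $200; Haddad $700. Residual $1,100.
Residual split over remaining billable hours 3,510: Lindqvist 390.17 → $400; Becker 72.08 → $100; Marchetti 637.75 → $600.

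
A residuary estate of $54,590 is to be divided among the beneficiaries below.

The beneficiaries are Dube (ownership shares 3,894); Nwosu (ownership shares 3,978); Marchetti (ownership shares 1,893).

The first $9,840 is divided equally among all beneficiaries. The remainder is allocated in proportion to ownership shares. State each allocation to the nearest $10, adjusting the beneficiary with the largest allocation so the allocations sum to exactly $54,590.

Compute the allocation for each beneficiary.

Equal tier: $9,840 ÷ 3 = $3,280 apiece.
Remainder $44,750 by ownership shares (total 9,765): Dube 17,845.01 → $17,850; Nwosu 18,229.95 → $18,230; Marchetti 8,675.04 → $8,680.
Rounding difference −$10 on remainder applied to Nwosu.
Totals: Dube $3,280 + $17,850 = $21,130; Nwosu $3,280 + $18,220 = $21,500; Marchetti $3,280 + $8,680 = $11,960.

Dube: $21,130; Nwosu: $21,500; Marchetti: $11,960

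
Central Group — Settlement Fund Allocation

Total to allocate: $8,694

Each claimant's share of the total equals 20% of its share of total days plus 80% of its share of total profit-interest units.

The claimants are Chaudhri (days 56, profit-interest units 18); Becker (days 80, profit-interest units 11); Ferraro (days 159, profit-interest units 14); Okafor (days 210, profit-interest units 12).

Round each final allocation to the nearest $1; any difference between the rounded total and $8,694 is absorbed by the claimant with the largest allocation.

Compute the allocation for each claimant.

Days total 505; profit-interest units total 55.
Blended shares (20% days + 80% profit-interest units): Chaudhri 0.2840; Becker 0.1917; Ferraro 0.2666; Okafor 0.2577.
Unrounded shares: Chaudhri 2,469.06; Becker 1,666.49; Ferraro 2,317.88; Okafor 2,240.56.
After rounding ($1): Chaudhri $2,469; Becker $1,666; Ferraro $2,318; Okafor $2,241. Sum = $8,694.
Sum already equals the total — no adjustment.

Chaudhri: $2,469; Becker: $1,666; Ferraro: $2,318; Okafor: $2,241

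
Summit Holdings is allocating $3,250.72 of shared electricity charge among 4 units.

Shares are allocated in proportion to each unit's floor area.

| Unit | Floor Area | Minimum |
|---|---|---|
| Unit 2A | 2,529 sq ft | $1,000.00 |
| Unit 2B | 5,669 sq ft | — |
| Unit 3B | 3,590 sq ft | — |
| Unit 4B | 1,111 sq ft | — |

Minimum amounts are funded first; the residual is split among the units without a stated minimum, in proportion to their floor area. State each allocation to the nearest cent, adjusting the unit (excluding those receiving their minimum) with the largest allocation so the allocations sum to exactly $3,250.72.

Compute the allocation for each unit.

Unit 2A: $1,000.00; Unit 2B: $1,230.41; Unit 3B: $779.18; Unit 4B: $241.13

Guaranteed amounts: Unit 2A $1,000.00. Balance $2,250.72.
Balance split over remaining floor area 10,370: Unit 2B 1,230.4081 → $1,230.41; Unit 3B 779.1789 → $779.18; Unit 4B 241.1331 → $241.13.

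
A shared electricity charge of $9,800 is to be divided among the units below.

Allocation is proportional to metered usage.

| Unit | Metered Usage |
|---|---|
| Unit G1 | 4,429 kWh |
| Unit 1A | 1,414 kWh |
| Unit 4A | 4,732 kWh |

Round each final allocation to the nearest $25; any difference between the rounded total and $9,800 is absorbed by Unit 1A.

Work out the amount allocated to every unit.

Total metered usage = 10,575.
Pro-rata amounts: Unit G1 4,429/10,575 × $9,800 = 4,104.42; Unit 1A 1,414/10,575 × $9,800 = 1,310.37; Unit 4A 4,732/10,575 × $9,800 = 4,385.21.
After rounding ($25): Unit G1 $4,100; Unit 1A $1,300; Unit 4A $4,375. Sum = $9,775.
Difference $9,800 − $9,775 = +$25 applied to Unit 1A: Unit 1A becomes $1,325.

Unit G1: $4,100 · Unit 1A: $1,325 · Unit 4A: $4,375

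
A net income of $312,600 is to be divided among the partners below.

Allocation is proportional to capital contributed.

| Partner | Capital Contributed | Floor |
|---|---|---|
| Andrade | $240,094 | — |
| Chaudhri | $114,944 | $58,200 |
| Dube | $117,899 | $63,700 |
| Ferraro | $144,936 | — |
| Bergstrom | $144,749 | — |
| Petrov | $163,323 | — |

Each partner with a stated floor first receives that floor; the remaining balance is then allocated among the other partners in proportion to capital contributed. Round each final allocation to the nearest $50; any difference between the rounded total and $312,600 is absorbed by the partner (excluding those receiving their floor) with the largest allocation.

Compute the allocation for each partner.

Fund the minimums — Chaudhri $58,200; Dube $63,700. Remaining pool $190,700.
Remaining pool split over remaining capital contributed 693,102: Andrade 66,059.43 → $66,050; Ferraro 39,877.67 → $39,900; Bergstrom 39,826.22 → $39,850; Petrov 44,936.67 → $44,950.
Rounding difference −$50 applied to Andrade → $66,000.

Andrade: $66,000 · Chaudhri: $58,200 · Dube: $63,700 · Ferraro: $39,900 · Bergstrom: $39,850 · Petrov: $44,950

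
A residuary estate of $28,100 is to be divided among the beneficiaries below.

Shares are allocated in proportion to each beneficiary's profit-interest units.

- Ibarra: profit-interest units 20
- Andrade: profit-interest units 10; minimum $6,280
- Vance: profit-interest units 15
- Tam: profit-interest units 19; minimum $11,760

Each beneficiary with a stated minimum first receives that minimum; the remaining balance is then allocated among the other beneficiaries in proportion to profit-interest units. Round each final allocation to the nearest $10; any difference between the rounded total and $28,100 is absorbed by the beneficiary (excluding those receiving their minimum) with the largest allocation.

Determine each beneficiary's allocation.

Guaranteed amounts: Andrade $6,280; Tam $11,760. Residual $10,060.
Residual split over remaining profit-interest units 35: Ibarra 5,748.57 → $5,750; Vance 4,311.43 → $4,310.

Ibarra: $5,750 | Andrade: $6,280 | Vance: $4,310 | Tam: $11,760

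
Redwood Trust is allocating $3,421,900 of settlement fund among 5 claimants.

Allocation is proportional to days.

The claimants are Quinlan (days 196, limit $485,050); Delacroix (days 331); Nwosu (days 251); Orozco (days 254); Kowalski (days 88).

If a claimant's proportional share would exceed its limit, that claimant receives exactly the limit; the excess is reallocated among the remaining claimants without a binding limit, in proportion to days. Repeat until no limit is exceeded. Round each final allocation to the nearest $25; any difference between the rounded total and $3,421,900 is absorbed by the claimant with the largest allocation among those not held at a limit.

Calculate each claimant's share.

Sum of days: 1,120.
Unconstrained shares: Quinlan 598,832.50; Delacroix 1,011,293.66; Nwosu 766,872.23; Orozco 776,038.04; Kowalski 268,863.57.
Capped: Quinlan ($485,050); residual $2,936,850 reallocated over remaining days 924.
Shares after redistribution: Delacroix 1,052,053.41 → $1,052,050; Nwosu 797,780.68 → $797,775; Orozco 807,315.91 → $807,325; Kowalski 279,700.00 → $279,700.

Quinlan: $485,050 | Delacroix: $1,052,050 | Nwosu: $797,775 | Orozco: $807,325 | Kowalski: $279,700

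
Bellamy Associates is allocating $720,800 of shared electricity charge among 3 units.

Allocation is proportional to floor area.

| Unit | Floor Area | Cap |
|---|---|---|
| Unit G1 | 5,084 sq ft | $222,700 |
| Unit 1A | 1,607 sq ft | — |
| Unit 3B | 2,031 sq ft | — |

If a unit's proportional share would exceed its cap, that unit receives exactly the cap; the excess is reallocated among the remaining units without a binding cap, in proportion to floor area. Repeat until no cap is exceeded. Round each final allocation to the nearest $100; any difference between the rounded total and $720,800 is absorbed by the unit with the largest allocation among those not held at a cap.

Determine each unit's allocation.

Total floor area = 8,722.
Unconstrained shares: Unit G1 420,149.87; Unit 1A 132,805.04; Unit 3B 167,845.08.
Held at cap: Unit G1 ($222,700); residual $498,100 reallocated over remaining floor area 3,638.
Remaining shares: Unit 1A 220,023.83 → $220,000; Unit 3B 278,076.17 → $278,100.

Unit G1: $222,700; Unit 1A: $220,000; Unit 3B: $278,100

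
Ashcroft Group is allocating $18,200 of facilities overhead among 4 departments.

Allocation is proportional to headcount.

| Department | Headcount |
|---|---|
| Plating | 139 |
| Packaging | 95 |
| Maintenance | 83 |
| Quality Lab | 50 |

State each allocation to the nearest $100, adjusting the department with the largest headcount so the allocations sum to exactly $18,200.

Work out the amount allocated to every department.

Plating: $6,900 · Packaging: $4,700 · Maintenance: $4,100 · Quality Lab: $2,500

Sum of headcount: 139 + 95 + 83 + 50 = 367.
Proportional shares: Plating 6,893.19; Packaging 4,711.17; Maintenance 4,116.08; Quality Lab 2,479.56.
At nearest $100: Plating $6,900; Packaging $4,700; Maintenance $4,100; Quality Lab $2,500. Sum = $18,200.
No rounding difference to absorb.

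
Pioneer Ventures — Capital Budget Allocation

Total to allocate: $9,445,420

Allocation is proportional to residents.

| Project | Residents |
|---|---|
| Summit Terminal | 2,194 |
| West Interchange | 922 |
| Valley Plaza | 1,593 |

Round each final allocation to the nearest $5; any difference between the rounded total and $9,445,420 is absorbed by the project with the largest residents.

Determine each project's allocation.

Combined residents = 2,194 + 922 + 1,593 = 4,709.
Pro-rata amounts: Summit Terminal 4,400,775.43; West Interchange 1,849,368.71; Valley Plaza 3,195,275.87.
After rounding ($5): Summit Terminal $4,400,775; West Interchange $1,849,370; Valley Plaza $3,195,275. Sum = $9,445,420.
Rounded total matches; no reconciliation needed.

Summit Terminal: $4,400,775 | West Interchange: $1,849,370 | Valley Plaza: $3,195,275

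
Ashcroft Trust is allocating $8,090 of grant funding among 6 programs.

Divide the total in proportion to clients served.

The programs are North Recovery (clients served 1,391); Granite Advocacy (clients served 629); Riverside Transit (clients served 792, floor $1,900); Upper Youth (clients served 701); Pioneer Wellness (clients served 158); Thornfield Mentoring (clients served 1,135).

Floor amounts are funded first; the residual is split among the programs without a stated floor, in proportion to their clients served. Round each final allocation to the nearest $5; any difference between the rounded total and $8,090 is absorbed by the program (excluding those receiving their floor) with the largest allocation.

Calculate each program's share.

Fund the minimums — Riverside Transit $1,900. Remaining pool $6,190.
Remaining pool split over remaining clients served 4,014: North Recovery 2,145.06 → $2,145; Granite Advocacy 969.98 → $970; Upper Youth 1,081.01 → $1,080; Pioneer Wellness 243.65 → $245; Thornfield Mentoring 1,750.29 → $1,750.

North Recovery: $2,145 | Granite Advocacy: $970 | Riverside Transit: $1,900 | Upper Youth: $1,080 | Pioneer Wellness: $245 | Thornfield Mentoring: $1,750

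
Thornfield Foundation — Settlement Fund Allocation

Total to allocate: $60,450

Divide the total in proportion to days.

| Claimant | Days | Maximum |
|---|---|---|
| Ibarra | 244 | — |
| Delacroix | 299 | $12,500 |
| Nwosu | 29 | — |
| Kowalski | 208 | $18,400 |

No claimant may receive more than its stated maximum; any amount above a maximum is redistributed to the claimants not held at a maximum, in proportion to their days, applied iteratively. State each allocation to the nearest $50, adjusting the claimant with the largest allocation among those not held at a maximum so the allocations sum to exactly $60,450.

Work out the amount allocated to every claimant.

Combined days = 780.
Proportional shares (ignoring caps): Ibarra 18,910.00; Delacroix 23,172.50; Nwosu 2,247.50; Kowalski 16,120.00.
Capped: Delacroix ($12,500); remaining pool $47,950 reallocated over remaining days 481.
Capped: Kowalski ($18,400); remaining pool $29,550 reallocated over remaining days 273.
Shares after redistribution: Ibarra 26,410.99 → $26,400; Nwosu 3,139.01 → $3,150.

Ibarra: $26,400 | Delacroix: $12,500 | Nwosu: $3,150 | Kowalski: $18,400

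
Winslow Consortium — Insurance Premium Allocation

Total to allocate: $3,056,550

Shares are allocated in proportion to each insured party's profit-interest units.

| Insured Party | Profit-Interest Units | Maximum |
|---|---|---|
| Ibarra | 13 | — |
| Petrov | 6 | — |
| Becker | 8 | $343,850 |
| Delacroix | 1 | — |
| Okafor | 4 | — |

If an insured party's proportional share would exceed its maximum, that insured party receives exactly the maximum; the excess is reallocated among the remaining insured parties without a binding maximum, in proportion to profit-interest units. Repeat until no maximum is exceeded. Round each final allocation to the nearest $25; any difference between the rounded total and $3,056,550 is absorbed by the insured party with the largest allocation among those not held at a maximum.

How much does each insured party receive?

Ibarra: $1,469,375 · Petrov: $678,175 · Becker: $343,850 · Delacroix: $113,025 · Okafor: $452,125

Total profit-interest units = 32.
Unconstrained shares: Ibarra 1,241,723.44; Petrov 573,103.12; Becker 764,137.50; Delacroix 95,517.19; Okafor 382,068.75.
Held at cap: Becker ($343,850); remaining pool $2,712,700 reallocated over remaining profit-interest units 24.
Shares after redistribution: Ibarra 1,469,379.17 → $1,469,375; Petrov 678,175.00 → $678,175; Delacroix 113,029.17 → $113,025; Okafor 452,116.67 → $452,125.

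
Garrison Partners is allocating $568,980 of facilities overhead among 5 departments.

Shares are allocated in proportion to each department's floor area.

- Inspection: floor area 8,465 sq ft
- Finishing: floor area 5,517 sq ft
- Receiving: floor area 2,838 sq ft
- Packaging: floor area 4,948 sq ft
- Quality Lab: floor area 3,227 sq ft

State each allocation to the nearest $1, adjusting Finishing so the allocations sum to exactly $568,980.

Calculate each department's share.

Inspection: $192,695; Finishing: $125,587; Receiving: $64,604; Packaging: $112,635; Quality Lab: $73,459

Combined floor area = 24,995.
Unrounded shares: Inspection 8,465/24,995 × $568,980 = 192,695.17; Finishing 5,517/24,995 × $568,980 = 125,587.62; Receiving 2,838/24,995 × $568,980 = 64,603.53; Packaging 4,948/24,995 × $568,980 = 112,635.05; Quality Lab 3,227/24,995 × $568,980 = 73,458.63.
After rounding ($1): Inspection $192,695; Finishing $125,588; Receiving $64,604; Packaging $112,635; Quality Lab $73,459. Sum = $568,981.
Difference $568,980 − $568,981 = −$1 applied to Finishing: Finishing becomes $125,587.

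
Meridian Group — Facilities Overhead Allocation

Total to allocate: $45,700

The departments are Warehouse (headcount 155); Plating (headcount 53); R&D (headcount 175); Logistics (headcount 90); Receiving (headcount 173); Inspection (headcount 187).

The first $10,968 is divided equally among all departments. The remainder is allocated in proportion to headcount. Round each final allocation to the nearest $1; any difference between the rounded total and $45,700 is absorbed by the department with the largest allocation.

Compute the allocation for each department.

First tranche $10,968 split equally: $1,828 each.
Remainder $34,732 by headcount (total 833): Warehouse 6,462.74 → $6,463; Plating 2,209.84 → $2,210; R&D 7,296.64 → $7,297; Logistics 3,752.56 → $3,753; Receiving 7,213.25 → $7,213; Inspection 7,796.98 → $7,797.
Rounding difference −$1 on remainder applied to Inspection.
Totals: Warehouse $1,828 + $6,463 = $8,291; Plating $1,828 + $2,210 = $4,038; R&D $1,828 + $7,297 = $9,125; Logistics $1,828 + $3,753 = $5,581; Receiving $1,828 + $7,213 = $9,041; Inspection $1,828 + $7,796 = $9,624.

Warehouse: $8,291 · Plating: $4,038 · R&D: $9,125 · Logistics: $5,581 · Receiving: $9,041 · Inspection: $9,624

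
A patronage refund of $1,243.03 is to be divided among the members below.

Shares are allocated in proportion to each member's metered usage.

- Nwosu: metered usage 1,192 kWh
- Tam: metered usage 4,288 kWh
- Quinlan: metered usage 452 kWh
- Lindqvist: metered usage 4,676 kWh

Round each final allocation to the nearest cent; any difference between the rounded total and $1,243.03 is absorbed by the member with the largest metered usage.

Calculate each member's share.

Combined metered usage = 1,192 + 4,288 + 452 + 4,676 = 10,608.
Proportional shares: Nwosu 139.6768; Tam 502.4616; Quinlan 52.9647; Lindqvist 547.9269.
After rounding (cent): Nwosu $139.68; Tam $502.46; Quinlan $52.96; Lindqvist $547.93. Sum = $1,243.03.
Rounded total matches; no reconciliation needed.

Nwosu: $139.68 | Tam: $502.46 | Quinlan: $52.96 | Lindqvist: $547.93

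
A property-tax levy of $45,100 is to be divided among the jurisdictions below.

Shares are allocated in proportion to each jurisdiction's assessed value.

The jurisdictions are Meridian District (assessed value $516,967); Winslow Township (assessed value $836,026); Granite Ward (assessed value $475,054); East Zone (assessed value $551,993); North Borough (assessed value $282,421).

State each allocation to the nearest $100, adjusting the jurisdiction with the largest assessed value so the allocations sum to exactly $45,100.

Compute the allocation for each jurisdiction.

Meridian District: $8,800 · Winslow Township: $14,100 · Granite Ward: $8,000 · East Zone: $9,400 · North Borough: $4,800

Sum of assessed value: 516,967 + 836,026 + 475,054 + 551,993 + 282,421 = 2,662,461.
Proportional shares: Meridian District 8,757.02; Winslow Township 14,161.62; Granite Ward 8,047.04; East Zone 9,350.33; North Borough 4,783.99.
Rounded to nearest $100: Meridian District $8,800; Winslow Township $14,200; Granite Ward $8,000; East Zone $9,400; North Borough $4,800. Sum = $45,200.
Difference $45,100 − $45,200 = −$100 applied to largest assessed value (Winslow Township): Winslow Township becomes $14,100.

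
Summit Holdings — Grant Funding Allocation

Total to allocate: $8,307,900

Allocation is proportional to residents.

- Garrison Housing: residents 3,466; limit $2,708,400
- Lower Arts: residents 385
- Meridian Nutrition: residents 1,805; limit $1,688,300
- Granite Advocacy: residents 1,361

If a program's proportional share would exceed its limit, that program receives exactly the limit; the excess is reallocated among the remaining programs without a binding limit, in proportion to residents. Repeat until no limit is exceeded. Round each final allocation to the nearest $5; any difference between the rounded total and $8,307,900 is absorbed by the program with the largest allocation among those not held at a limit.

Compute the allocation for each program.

Residents total: 7,017.
Proportional shares (ignoring caps): Garrison Housing 4,103,631.38; Lower Arts 455,827.49; Meridian Nutrition 2,137,061.35; Granite Advocacy 1,611,379.78.
Held at cap: Garrison Housing ($2,708,400), Meridian Nutrition ($1,688,300); residual $3,911,200 reallocated over remaining residents 1,746.
Shares after redistribution: Lower Arts 862,435.28 → $862,435; Granite Advocacy 3,048,764.72 → $3,048,765.

Garrison Housing: $2,708,400; Lower Arts: $862,435; Meridian Nutrition: $1,688,300; Granite Advocacy: $3,048,765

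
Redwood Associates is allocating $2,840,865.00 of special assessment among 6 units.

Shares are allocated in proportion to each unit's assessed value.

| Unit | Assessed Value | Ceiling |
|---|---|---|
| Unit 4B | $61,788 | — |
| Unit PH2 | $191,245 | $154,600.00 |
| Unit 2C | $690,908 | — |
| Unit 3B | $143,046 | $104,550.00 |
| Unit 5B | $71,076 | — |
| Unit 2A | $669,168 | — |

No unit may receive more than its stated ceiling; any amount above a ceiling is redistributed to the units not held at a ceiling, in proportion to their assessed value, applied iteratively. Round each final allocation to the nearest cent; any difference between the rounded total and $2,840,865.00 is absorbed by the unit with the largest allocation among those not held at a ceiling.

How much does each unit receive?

Total assessed value = 1,827,231.
Unconstrained shares: Unit 4B 96,064.1356; Unit PH2 297,335.8196; Unit 2C 1,074,180.7442; Unit 3B 222,399.0151; Unit 5B 110,504.5398; Unit 2A 1,040,380.7457.
Capped: Unit PH2 ($154,600.00), Unit 3B ($104,550.00); residual $2,581,715.00 reallocated over remaining assessed value 1,492,940.
Remaining shares: Unit 4B 106,848.9065 → $106,848.91; Unit 2C 1,194,775.1063 → $1,194,775.11; Unit 5B 122,910.4822 → $122,910.48; Unit 2A 1,157,180.50499 → $1,157,180.50.

Unit 4B: $106,848.91; Unit PH2: $154,600.00; Unit 2C: $1,194,775.11; Unit 3B: $104,550.00; Unit 5B: $122,910.48; Unit 2A: $1,157,180.50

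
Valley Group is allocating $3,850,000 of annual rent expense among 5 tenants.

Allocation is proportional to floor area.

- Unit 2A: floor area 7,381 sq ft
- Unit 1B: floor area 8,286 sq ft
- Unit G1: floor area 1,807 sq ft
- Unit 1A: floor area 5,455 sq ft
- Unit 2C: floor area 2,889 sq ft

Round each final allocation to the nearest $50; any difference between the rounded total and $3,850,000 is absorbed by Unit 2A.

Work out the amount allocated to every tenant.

Floor area total: 25,818.
Pro-rata amounts: Unit 2A 7,381/25,818 × $3,850,000 = 1,100,660.39; Unit 1B 8,286/25,818 × $3,850,000 = 1,235,614.69; Unit G1 1,807/25,818 × $3,850,000 = 269,461.23; Unit 1A 5,455/25,818 × $3,850,000 = 813,453.79; Unit 2C 2,889/25,818 × $3,850,000 = 430,809.90.
After rounding ($50): Unit 2A $1,100,650; Unit 1B $1,235,600; Unit G1 $269,450; Unit 1A $813,450; Unit 2C $430,800. Sum = $3,849,950.
Difference $3,850,000 − $3,849,950 = +$50 applied to Unit 2A: Unit 2A becomes $1,100,700.

Unit 2A: $1,100,700 | Unit 1B: $1,235,600 | Unit G1: $269,450 | Unit 1A: $813,450 | Unit 2C: $430,800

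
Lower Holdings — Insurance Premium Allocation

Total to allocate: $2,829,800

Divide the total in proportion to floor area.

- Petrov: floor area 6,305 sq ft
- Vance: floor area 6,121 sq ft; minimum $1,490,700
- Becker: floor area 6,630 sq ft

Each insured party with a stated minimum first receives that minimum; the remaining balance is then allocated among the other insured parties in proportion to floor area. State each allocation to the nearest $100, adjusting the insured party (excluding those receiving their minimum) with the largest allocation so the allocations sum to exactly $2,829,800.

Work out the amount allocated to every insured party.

Petrov: $652,700 · Vance: $1,490,700 · Becker: $686,400

Fund the minimums — Vance $1,490,700. Balance $1,339,100.
Balance split over remaining floor area 12,935: Petrov 652,727.14 → $652,700; Becker 686,372.86 → $686,400.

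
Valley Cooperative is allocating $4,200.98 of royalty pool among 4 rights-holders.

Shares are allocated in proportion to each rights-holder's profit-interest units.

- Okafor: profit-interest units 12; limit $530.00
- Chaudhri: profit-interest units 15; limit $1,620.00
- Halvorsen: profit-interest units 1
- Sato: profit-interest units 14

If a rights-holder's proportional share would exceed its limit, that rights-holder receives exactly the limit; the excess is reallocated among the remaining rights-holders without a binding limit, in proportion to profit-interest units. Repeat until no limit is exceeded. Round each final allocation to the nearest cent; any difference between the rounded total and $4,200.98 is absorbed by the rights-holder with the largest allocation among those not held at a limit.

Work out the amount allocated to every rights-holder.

Profit-interest units total: 42.
Proportional shares (ignoring caps): Okafor 1,200.2800; Chaudhri 1,500.3500; Halvorsen 100.0233; Sato 1,400.3267.
Capped: Okafor ($530.00); balance $3,670.98 reallocated over remaining profit-interest units 30.
Capped: Chaudhri ($1,620.00); balance $2,050.98 reallocated over remaining profit-interest units 15.
Redistributed shares: Halvorsen 136.7320 → $136.73; Sato 1,914.2480 → $1,914.25.

Okafor: $530.00; Chaudhri: $1,620.00; Halvorsen: $136.73; Sato: $1,914.25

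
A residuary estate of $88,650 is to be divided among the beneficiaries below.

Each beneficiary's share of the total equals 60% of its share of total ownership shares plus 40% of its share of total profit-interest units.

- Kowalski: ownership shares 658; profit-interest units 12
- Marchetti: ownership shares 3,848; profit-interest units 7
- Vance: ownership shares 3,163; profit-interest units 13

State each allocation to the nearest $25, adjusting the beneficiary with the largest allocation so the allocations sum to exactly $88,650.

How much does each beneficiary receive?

Kowalski: $17,850 | Marchetti: $34,450 | Vance: $36,350

Ownership shares total 7,669; profit-interest units total 32.
Blended shares (60% ownership shares + 40% profit-interest units): Kowalski 0.2015; Marchetti 0.3886; Vance 0.4100.
Raw shares: Kowalski 17,861.20; Marchetti 34,445.51; Vance 36,343.29.
At nearest $25: Kowalski $17,850; Marchetti $34,450; Vance $36,350. Sum = $88,650.
Sum already equals the total — no adjustment.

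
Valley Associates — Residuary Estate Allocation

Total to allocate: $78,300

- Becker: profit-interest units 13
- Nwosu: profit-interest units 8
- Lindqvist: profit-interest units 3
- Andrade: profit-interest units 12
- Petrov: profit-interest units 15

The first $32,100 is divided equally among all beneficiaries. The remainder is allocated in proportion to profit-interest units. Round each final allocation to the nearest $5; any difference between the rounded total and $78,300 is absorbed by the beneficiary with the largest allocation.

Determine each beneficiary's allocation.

Becker: $18,195 · Nwosu: $13,665 · Lindqvist: $9,140 · Andrade: $17,290 · Petrov: $20,010

$32,100 shared equally gives $6,420 per beneficiary.
Remainder $46,200 by profit-interest units (total 51): Becker 11,776.47 → $11,775; Nwosu 7,247.06 → $7,245; Lindqvist 2,717.65 → $2,720; Andrade 10,870.59 → $10,870; Petrov 13,588.24 → $13,590.
Totals: Becker $6,420 + $11,775 = $18,195; Nwosu $6,420 + $7,245 = $13,665; Lindqvist $6,420 + $2,720 = $9,140; Andrade $6,420 + $10,870 = $17,290; Petrov $6,420 + $13,590 = $20,010.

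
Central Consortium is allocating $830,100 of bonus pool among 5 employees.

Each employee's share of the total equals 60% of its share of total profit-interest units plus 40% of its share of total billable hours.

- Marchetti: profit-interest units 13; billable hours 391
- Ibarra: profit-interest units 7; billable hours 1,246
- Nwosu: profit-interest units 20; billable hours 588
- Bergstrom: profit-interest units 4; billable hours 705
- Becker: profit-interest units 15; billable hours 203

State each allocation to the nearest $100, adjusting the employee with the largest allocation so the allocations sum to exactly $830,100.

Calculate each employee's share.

Marchetti: $151,200; Ibarra: $191,100; Nwosu: $231,200; Bergstrom: $108,500; Becker: $148,100

Profit-interest units total 59; billable hours total 3,133.
Composite weights (60% profit-interest units + 40% billable hours): Marchetti 0.1821; Ibarra 0.2303; Nwosu 0.2785; Bergstrom 0.1307; Becker 0.1785.
Proportional shares: Marchetti 151,180.80; Ibarra 191,144.80; Nwosu 231,151.01; Bergstrom 108,483.73; Becker 148,139.67.
After rounding ($100): Marchetti $151,200; Ibarra $191,100; Nwosu $231,200; Bergstrom $108,500; Becker $148,100. Sum = $830,100.
Rounded total matches; no reconciliation needed.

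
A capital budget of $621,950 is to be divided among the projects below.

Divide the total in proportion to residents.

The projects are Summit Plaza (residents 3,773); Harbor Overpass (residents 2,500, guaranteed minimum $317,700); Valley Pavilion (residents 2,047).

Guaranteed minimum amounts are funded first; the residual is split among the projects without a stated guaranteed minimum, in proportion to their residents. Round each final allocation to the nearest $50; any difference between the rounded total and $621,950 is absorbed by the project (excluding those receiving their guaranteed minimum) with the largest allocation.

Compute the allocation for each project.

Summit Plaza: $197,250 · Harbor Overpass: $317,700 · Valley Pavilion: $107,000

Fund the minimums — Harbor Overpass $317,700. Remaining pool $304,250.
Remaining pool split over remaining residents 5,820: Summit Plaza 197,239.73 → $197,250; Valley Pavilion 107,010.27 → $107,000.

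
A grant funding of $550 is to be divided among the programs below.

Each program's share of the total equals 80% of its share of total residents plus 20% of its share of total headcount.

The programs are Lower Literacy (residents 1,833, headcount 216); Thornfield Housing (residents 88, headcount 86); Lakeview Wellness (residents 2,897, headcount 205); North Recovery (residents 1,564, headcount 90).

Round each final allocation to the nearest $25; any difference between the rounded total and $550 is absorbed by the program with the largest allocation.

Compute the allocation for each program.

Totals — residents 6,382, headcount 597.
Composite weights (80% residents + 20% headcount): Lower Literacy 0.3021; Thornfield Housing 0.0398; Lakeview Wellness 0.4318; North Recovery 0.2262.
Unrounded shares: Lower Literacy 166.17; Thornfield Housing 21.91; Lakeview Wellness 237.503; North Recovery 124.41.
After rounding ($25): Lower Literacy $175; Thornfield Housing $25; Lakeview Wellness $250; North Recovery $125. Sum = $575.
Difference $550 − $575 = −$25 applied to largest allocation (Lakeview Wellness): Lakeview Wellness becomes $225.

Lower Literacy: $175 · Thornfield Housing: $25 · Lakeview Wellness: $225 · North Recovery: $125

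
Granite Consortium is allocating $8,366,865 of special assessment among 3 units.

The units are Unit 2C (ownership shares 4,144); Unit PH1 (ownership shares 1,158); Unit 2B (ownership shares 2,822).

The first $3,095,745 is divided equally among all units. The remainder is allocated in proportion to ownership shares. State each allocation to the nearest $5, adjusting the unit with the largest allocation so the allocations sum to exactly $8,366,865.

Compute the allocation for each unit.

$3,095,745 shared equally gives $1,031,915 per unit.
Remainder $5,271,120 by ownership shares (total 8,124): Unit 2C 2,688,764.31 → $2,688,765; Unit PH1 751,348.71 → $751,350; Unit 2B 1,831,006.97 → $1,831,005.
Totals: Unit 2C $1,031,915 + $2,688,765 = $3,720,680; Unit PH1 $1,031,915 + $751,350 = $1,783,265; Unit 2B $1,031,915 + $1,831,005 = $2,862,920.

Unit 2C: $3,720,680 | Unit PH1: $1,783,265 | Unit 2B: $2,862,920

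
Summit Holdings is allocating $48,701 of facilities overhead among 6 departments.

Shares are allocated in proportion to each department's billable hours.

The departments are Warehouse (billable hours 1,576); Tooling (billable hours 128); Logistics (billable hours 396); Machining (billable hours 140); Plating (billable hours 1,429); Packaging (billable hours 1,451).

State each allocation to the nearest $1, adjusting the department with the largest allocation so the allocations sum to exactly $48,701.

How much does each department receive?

Billable hours total: 5,120.
Proportional shares: Warehouse 1,576/5,120 × $48,701 = 14,990.78; Tooling 128/5,120 × $48,701 = 1,217.53; Logistics 396/5,120 × $48,701 = 3,766.72; Machining 140/5,120 × $48,701 = 1,331.67; Plating 1,429/5,120 × $48,701 = 13,592.53; Packaging 1,451/5,120 × $48,701 = 13,801.79.
Rounded to nearest $1: Warehouse $14,991; Tooling $1,218; Logistics $3,767; Machining $1,332; Plating $13,593; Packaging $13,802. Sum = $48,703.
Difference $48,701 − $48,703 = −$2 applied to largest allocation (Warehouse): Warehouse becomes $14,989.

Warehouse: $14,989 · Tooling: $1,218 · Logistics: $3,767 · Machining: $1,332 · Plating: $13,593 · Packaging: $13,802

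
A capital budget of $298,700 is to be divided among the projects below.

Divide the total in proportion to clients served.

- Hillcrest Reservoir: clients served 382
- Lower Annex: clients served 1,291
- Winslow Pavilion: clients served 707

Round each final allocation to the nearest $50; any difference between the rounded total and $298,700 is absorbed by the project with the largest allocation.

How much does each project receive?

Total clients served = 2,380.
Unrounded shares: Hillcrest Reservoir 382/2,380 × $298,700 = 47,942.61; Lower Annex 1,291/2,380 × $298,700 = 162,025.92; Winslow Pavilion 707/2,380 × $298,700 = 88,731.47.
Rounded to nearest $50: Hillcrest Reservoir $47,950; Lower Annex $162,050; Winslow Pavilion $88,750. Sum = $298,750.
Difference $298,700 − $298,750 = −$50 applied to largest allocation (Lower Annex): Lower Annex becomes $162,000.

Hillcrest Reservoir: $47,950 | Lower Annex: $162,000 | Winslow Pavilion: $88,750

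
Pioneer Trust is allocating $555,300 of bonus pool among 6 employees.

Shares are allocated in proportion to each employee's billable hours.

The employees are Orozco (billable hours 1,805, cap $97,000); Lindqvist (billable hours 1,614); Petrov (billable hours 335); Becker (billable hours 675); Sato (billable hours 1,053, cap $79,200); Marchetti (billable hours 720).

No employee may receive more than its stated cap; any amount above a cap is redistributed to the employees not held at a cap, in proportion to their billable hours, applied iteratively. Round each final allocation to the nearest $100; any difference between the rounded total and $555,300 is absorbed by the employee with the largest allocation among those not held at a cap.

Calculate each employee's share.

Orozco: $97,000 · Lindqvist: $183,000 · Petrov: $38,000 · Becker: $76,500 · Sato: $79,200 · Marchetti: $81,600

Sum of billable hours: 6,202.
Proportional shares (ignoring caps): Orozco 161,611.82; Lindqvist 144,510.51; Petrov 29,994.44; Becker 60,436.55; Sato 94,281.02; Marchetti 64,465.66.
Cap binds for Orozco ($97,000), Sato ($79,200); residual $379,100 reallocated over remaining billable hours 3,344.
Remaining shares: Lindqvist 182,974.70 → $183,000; Petrov 37,978.02 → $38,000; Becker 76,522.88 → $76,500; Marchetti 81,624.40 → $81,600.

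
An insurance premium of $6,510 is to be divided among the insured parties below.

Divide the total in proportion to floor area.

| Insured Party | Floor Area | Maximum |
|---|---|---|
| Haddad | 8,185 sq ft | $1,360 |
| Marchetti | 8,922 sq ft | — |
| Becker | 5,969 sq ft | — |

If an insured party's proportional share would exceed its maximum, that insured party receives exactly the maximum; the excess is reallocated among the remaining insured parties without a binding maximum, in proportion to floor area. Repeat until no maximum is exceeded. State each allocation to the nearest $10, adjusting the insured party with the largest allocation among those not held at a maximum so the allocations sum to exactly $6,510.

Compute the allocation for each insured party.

Floor area total: 23,076.
Unconstrained shares: Haddad 2,309.08; Marchetti 2,517.00; Becker 1,683.92.
Held at cap: Haddad ($1,360); remaining pool $5,150 reallocated over remaining floor area 14,891.
Remaining shares: Marchetti 3,085.64 → $3,090; Becker 2,064.36 → $2,060.

Haddad: $1,360 | Marchetti: $3,090 | Becker: $2,060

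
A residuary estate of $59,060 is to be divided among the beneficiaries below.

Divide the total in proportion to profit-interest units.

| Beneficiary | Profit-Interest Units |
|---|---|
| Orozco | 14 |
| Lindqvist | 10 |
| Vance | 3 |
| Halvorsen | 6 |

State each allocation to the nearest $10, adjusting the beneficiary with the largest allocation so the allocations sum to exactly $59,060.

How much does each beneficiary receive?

Profit-interest units total: 33.
Pro-rata amounts: Orozco 14/33 × $59,060 = 25,055.76; Lindqvist 10/33 × $59,060 = 17,896.97; Vance 3/33 × $59,060 = 5,369.09; Halvorsen 6/33 × $59,060 = 10,738.18.
At nearest $10: Orozco $25,060; Lindqvist $17,900; Vance $5,370; Halvorsen $10,740. Sum = $59,070.
Difference $59,060 − $59,070 = −$10 applied to largest allocation (Orozco): Orozco becomes $25,050.

Orozco: $25,050 | Lindqvist: $17,900 | Vance: $5,370 | Halvorsen: $10,740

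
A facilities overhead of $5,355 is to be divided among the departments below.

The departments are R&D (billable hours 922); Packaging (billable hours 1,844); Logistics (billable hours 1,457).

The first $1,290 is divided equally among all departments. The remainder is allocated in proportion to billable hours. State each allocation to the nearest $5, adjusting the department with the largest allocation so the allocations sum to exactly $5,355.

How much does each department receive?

$1,290 shared equally gives $430 per department.
Remainder $4,065 by billable hours (total 4,223): R&D 887.504 → $890; Packaging 1,775.01 → $1,775; Logistics 1,402.49 → $1,400.
Totals: R&D $430 + $890 = $1,320; Packaging $430 + $1,775 = $2,205; Logistics $430 + $1,400 = $1,830.

R&D: $1,320 · Packaging: $2,205 · Logistics: $1,830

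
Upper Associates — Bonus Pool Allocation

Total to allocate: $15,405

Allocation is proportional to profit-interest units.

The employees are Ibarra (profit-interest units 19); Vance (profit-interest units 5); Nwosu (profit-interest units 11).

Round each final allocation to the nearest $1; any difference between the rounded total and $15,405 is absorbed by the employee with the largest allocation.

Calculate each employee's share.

Sum of profit-interest units: 35.
Proportional shares: Ibarra 19/35 × $15,405 = 8,362.71; Vance 5/35 × $15,405 = 2,200.71; Nwosu 11/35 × $15,405 = 4,841.57.
At nearest $1: Ibarra $8,363; Vance $2,201; Nwosu $4,842. Sum = $15,406.
Difference $15,405 − $15,406 = −$1 applied to largest allocation (Ibarra): Ibarra becomes $8,362.

Ibarra: $8,362 | Vance: $2,201 | Nwosu: $4,842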